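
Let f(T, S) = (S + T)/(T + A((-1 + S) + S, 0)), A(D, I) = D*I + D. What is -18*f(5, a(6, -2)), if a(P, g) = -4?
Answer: 9/2 ≈ 4.5000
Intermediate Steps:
A(D, I) = D + D*I
f(T, S) = (S + T)/(-1 + T + 2*S) (f(T, S) = (S + T)/(T + ((-1 + S) + S)*(1 + 0)) = (S + T)/(T + (-1 + 2*S)*1) = (S + T)/(T + (-1 + 2*S)) = (S + T)/(-1 + T + 2*S))
-18*f(5, a(6, -2)) = -18*(-4 + 5)/(-1 + 5 + 2*(-4)) = -18/(-1 + 5 - 8) = -18/(-4) = -(-9)/2 = -18*(-¼) = 9/2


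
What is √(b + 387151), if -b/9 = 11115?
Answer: 2*√71779 ≈ 535.83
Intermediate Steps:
b = -100035 (b = -9*11115 = -100035)
√(b + 387151) = √(-100035 + 387151) = √287116 = 2*√71779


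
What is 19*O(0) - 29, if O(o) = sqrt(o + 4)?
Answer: 9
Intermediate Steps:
O(o) = sqrt(4 + o)
19*O(0) - 29 = 19*sqrt(4 + 0) - 29 = 19*sqrt(4) - 29 = 19*2 - 29 = 38 - 29 = 9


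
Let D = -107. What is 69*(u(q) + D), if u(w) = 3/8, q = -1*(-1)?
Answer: -58857/8 ≈ -7357.1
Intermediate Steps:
q = 1
u(w) = 3/8 (u(w) = 3*(⅛) = 3/8)
69*(u(q) + D) = 69*(3/8 - 107) = 69*(-853/8) = -58857/8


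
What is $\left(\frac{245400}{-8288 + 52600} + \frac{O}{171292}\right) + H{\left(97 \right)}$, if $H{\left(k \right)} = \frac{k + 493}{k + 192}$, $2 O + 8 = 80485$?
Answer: $\frac{252083884671}{32258737192} \approx 7.8144$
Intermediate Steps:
$O = \frac{80477}{2}$ ($O = -4 + \frac{1}{2} \cdot 80485 = -4 + \frac{80485}{2} = \frac{80477}{2} \approx 40239.0$)
$H{\left(k \right)} = \frac{493 + k}{192 + k}$
$\left(\frac{245400}{-8288 + 52600} + \frac{O}{171292}\right) + H{\left(97 \right)} = \left(\frac{245400}{-8288 + 52600} + \frac{80477}{2 \cdot 171292}\right) + \frac{493 + 97}{192 + 97} = \left(\frac{245400}{44312} + \frac{80477}{2} \cdot \frac{1}{171292}\right) + \frac{1}{289} \cdot 590 = \left(245400 \cdot \frac{1}{44312} + \frac{80477}{342584}\right) + \frac{1}{289} \cdot 590 = \left(\frac{30675}{5539} + \frac{80477}{342584}\right) + \frac{590}{289} = \frac{10954526303}{1897572776} + \frac{590}{289} = \frac{252083884671}{32258737192}$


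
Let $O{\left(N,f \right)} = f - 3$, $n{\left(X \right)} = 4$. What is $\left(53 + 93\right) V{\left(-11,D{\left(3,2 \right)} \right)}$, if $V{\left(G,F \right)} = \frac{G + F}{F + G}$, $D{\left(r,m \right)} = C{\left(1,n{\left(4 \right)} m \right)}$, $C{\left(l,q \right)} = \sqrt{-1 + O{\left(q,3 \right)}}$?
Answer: $146$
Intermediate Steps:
$O{\left(N,f \right)} = -3 + f$ ($O{\left(N,f \right)} = f - 3 = -3 + f$)
$C{\left(l,q \right)} = i$ ($C{\left(l,q \right)} = \sqrt{-1 + \left(-3 + 3\right)} = \sqrt{-1 + 0} = \sqrt{-1} = i$)
$D{\left(r,m \right)} = i$
$V{\left(G,F \right)} = 1$ ($V{\left(G,F \right)} = \frac{F + G}{F + G} = 1$)
$\left(53 + 93\right) V{\left(-11,D{\left(3,2 \right)} \right)} = \left(53 + 93\right) 1 = 146 \cdot 1 = 146$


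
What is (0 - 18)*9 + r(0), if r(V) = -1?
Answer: -163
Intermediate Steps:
(0 - 18)*9 + r(0) = (0 - 18)*9 - 1 = -18*9 - 1 = -162 - 1 = -163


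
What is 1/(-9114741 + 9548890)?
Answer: 1/434149 ≈ 2.3034e-6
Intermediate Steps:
1/(-9114741 + 9548890) = 1/434149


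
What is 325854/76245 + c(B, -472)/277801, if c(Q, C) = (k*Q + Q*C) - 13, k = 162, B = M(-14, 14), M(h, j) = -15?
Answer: 30292038373/7060312415 ≈ 4.2905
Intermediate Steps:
B = -15
c(Q, C) = -13 + 162*Q + C*Q (c(Q, C) = (162*Q + Q*C) - 13 = (162*Q + C*Q) - 13 = -13 + 162*Q + C*Q)
325854/76245 + c(B, -472)/277801 = 325854/76245 + (-13 + 162*(-15) - 472*(-15))/277801 = 325854*(1/76245) + (-13 - 2430 + 7080)*(1/277801) = 108618/25415 + 4637*(1/277801) = 108618/25415 + 4637/277801 = 30292038373/7060312415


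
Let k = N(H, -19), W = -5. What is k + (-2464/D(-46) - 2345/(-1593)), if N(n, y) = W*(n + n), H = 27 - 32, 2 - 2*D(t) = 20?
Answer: 518123/1593 ≈ 325.25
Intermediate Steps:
D(t) = -9 (D(t) = 1 - 1/2*20 = 1 - 10 = -9)
H = -5
N(n, y) = -10*n (N(n, y) = -5*(n + n) = -10*n)
k = 50 (k = -10*(-5) = 50)
k + (-2464/D(-46) - 2345/(-1593)) = 50 + (-2464/(-9) - 2345/(-1593)) = 50 + (-2464*(-1/9) - 2345*(-1/1593)) = 50 + (2464/9 + 2345/1593) = 50 + 438473/1593 = 518123/1593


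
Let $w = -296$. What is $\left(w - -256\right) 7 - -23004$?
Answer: $22724$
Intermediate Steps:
$\left(w - -256\right) 7 - -23004 = \left(-296 - -256\right) 7 - -23004 = \left(-296 + 256\right) 7 + 23004 = \left(-40\right) 7 + 23004 = -280 + 23004 = 22724$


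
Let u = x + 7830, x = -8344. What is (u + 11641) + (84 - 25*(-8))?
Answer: 11411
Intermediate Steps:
u = -514 (u = -8344 + 7830 = -514)
(u + 11641) + (84 - 25*(-8)) = (-514 + 11641) + (84 - 25*(-8)) = 11127 + (84 + 200) = 11127 + 284 = 11411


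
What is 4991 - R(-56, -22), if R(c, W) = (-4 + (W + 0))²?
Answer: 4315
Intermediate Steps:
R(c, W) = (-4 + W)²
4991 - R(-56, -22) = 4991 - (-4 - 22)² = 4991 - 1*(-26)² = 4991 - 1*676 = 4991 - 676 = 4315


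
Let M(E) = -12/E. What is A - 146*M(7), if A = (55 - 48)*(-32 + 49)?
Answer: 2585/7 ≈ 369.29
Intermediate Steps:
A = 119 (A = 7*17 = 119)
A - 146*M(7) = 119 - (-1752)/7 = 119 - 146*(-12/7) = 119 + 1752/7 = 2585/7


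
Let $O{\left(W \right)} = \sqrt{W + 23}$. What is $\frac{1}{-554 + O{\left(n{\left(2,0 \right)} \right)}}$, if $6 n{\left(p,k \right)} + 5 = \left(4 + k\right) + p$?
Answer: $- \frac{3324}{1841357} - \frac{\sqrt{834}}{1841357} \approx -0.0018209$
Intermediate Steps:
$n{\left(p,k \right)} = - \frac{1}{6} + \frac{k}{6} + \frac{p}{6}$ ($n{\left(p,k \right)} = - \frac{5}{6} + \frac{\left(4 + k\right) + p}{6} = - \frac{5}{6} + \frac{4 + k + p}{6} = - \frac{5}{6} + \left(\frac{2}{3} + \frac{k}{6} + \frac{p}{6}\right) = - \frac{1}{6} + \frac{k}{6} + \frac{p}{6}$)
$O{\left(W \right)} = \sqrt{23 + W}$
$\frac{1}{-554 + O{\left(n{\left(2,0 \right)} \right)}} = \frac{1}{-554 + \sqrt{23 + \left(- \frac{1}{6} + \frac{1}{6} \cdot 0 + \frac{1}{6} \cdot 2\right)}} = \frac{1}{-554 + \sqrt{23 + \left(- \frac{1}{6} + 0 + \frac{1}{3}\right)}} = \frac{1}{-554 + \sqrt{23 + \frac{1}{6}}} = \frac{1}{-554 + \sqrt{\frac{139}{6}}} = \frac{1}{-554 + \frac{\sqrt{834}}{6}}$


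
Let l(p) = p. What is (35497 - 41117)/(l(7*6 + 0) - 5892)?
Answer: 562/585 ≈ 0.96068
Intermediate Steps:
(35497 - 41117)/(l(7*6 + 0) - 5892) = (35497 - 41117)/((7*6 + 0) - 5892) = -5620/((42 + 0) - 5892) = -5620/(42 - 5892) = -5620/(-5850) = -5620*(-1/5850) = 562/585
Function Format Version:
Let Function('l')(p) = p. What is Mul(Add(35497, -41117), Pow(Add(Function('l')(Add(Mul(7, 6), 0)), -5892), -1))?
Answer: Rational(562, 585) ≈ 0.96068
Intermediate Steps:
Mul(Add(35497, -41117), Pow(Add(Function('l')(Add(Mul(7, 6), 0)), -5892), -1)) = Mul(Add(35497, -41117), Pow(Add(Add(Mul(7, 6), 0), -5892), -1)) = Mul(-5620, Pow(Add(Add(42, 0), -5892), -1)) = Mul(-5620, Pow(Add(42, -5892), -1)) = Mul(-5620, Pow(-5850, -1)) = Mul(-5620, Rational(-1, 5850)) = Rational(562, 585)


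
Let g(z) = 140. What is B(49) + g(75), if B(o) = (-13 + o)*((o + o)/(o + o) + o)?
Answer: 1940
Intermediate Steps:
B(o) = (1 + o)*(-13 + o) (B(o) = (-13 + o)*((2*o)/((2*o)) + o) = (-13 + o)*((2*o)*(1/(2*o)) + o) = (-13 + o)*(1 + o) = (1 + o)*(-13 + o))
B(49) + g(75) = (-13 + 49² - 12*49) + 140 = (-13 + 2401 - 588) + 140 = 1800 + 140 = 1940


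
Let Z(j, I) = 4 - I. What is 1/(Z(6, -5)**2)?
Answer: 1/81 ≈ 0.012346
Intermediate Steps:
1/(Z(6, -5)**2) = 1/((4 - 1*(-5))**2) = 1/((4 + 5)**2) = 1/(9**2) = 1/81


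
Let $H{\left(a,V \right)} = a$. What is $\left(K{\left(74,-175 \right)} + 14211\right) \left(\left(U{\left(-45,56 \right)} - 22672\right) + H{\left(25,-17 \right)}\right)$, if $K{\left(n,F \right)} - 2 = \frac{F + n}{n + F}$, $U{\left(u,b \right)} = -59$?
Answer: $-322743084$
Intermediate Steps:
$K{\left(n,F \right)} = 3$ ($K{\left(n,F \right)} = 2 + \frac{F + n}{n + F} = 2 + \frac{F + n}{F + n} = 2 + 1 = 3$)
$\left(K{\left(74,-175 \right)} + 14211\right) \left(\left(U{\left(-45,56 \right)} - 22672\right) + H{\left(25,-17 \right)}\right) = \left(3 + 14211\right) \left(\left(-59 - 22672\right) + 25\right) = 14214 \left(\left(-59 - 22672\right) + 25\right) = 14214 \left(-22731 + 25\right) = 14214 \left(-22706\right) = -322743084$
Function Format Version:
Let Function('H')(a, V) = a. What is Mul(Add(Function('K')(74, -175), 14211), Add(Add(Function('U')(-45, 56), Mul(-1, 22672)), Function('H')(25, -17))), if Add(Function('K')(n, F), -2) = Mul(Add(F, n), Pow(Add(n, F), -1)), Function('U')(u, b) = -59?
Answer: -322743084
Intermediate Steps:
Function('K')(n, F) = 3 (Function('K')(n, F) = Add(2, Mul(Add(F, n), Pow(Add(n, F), -1))) = Add(2, Mul(Add(F, n), Pow(Add(F, n), -1))) = Add(2, 1) = 3)
Mul(Add(Function('K')(74, -175), 14211), Add(Add(Function('U')(-45, 56), Mul(-1, 22672)), Function('H')(25, -17))) = Mul(Add(3, 14211), Add(Add(-59, Mul(-1, 22672)), 25)) = Mul(14214, Add(Add(-59, -22672), 25)) = Mul(14214, Add(-22731, 25)) = Mul(14214, -22706) = -322743084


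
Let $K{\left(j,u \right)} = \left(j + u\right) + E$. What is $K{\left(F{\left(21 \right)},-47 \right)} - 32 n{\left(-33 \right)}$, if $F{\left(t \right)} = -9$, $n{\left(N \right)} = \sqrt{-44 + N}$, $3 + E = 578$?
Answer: $519 - 32 i \sqrt{77} \approx 519.0 - 280.8 i$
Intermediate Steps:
$E = 575$ ($E = -3 + 578 = 575$)
$K{\left(j,u \right)} = 575 + j + u$ ($K{\left(j,u \right)} = \left(j + u\right) + 575 = 575 + j + u$)
$K{\left(F{\left(21 \right)},-47 \right)} - 32 n{\left(-33 \right)} = \left(575 - 9 - 47\right) - 32 \sqrt{-44 - 33} = 519 - 32 \sqrt{-77} = 519 - 32 i \sqrt{77}$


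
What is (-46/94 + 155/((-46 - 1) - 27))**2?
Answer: 80766169/12096484 ≈ 6.6768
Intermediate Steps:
(-46/94 + 155/((-46 - 1) - 27))**2 = (-46*1/94 + 155/(-47 - 27))**2 = (-23/47 + 155/(-74))**2 = (-23/47 + 155*(-1/74))**2 = (-23/47 - 155/74)**2 = (-8987/3478)**2 = 80766169/12096484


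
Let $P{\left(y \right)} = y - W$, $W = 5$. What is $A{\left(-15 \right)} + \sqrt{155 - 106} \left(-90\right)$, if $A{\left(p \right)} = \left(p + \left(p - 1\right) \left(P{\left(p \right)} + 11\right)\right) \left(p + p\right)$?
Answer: $-4500$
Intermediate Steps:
$P{\left(y \right)} = -5 + y$ ($P{\left(y \right)} = y - 5 = -5 + y$)
$A{\left(p \right)} = 2 p \left(p + \left(-1 + p\right) \left(6 + p\right)\right)$ ($A{\left(p \right)} = \left(p + \left(p - 1\right) \left(\left(-5 + p\right) + 11\right)\right) \left(p + p\right) = \left(p + \left(-1 + p\right) \left(6 + p\right)\right) 2 p = 2 p \left(p + \left(-1 + p\right) \left(6 + p\right)\right)$)
$A{\left(-15 \right)} + \sqrt{155 - 106} \left(-90\right) = 2 \left(-15\right) \left(-6 + \left(-15\right)^{2} + 6 \left(-15\right)\right) + \sqrt{155 - 106} \left(-90\right) = 2 \left(-15\right) \left(-6 + 225 - 90\right) + \sqrt{49} \left(-90\right) = 2 \left(-15\right) 129 + 7 \left(-90\right) = -3870 - 630 = -4500$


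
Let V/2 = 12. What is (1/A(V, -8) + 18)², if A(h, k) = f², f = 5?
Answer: 203401/625 ≈ 325.44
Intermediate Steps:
V = 24 (V = 2*12 = 24)
A(h, k) = 25 (A(h, k) = 5² = 25)
(1/A(V, -8) + 18)² = (1/25 + 18)² = (451/25)² = 203401/625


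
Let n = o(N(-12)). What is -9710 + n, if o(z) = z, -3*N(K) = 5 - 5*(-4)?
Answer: -29155/3 ≈ -9718.3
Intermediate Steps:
N(K) = -25/3 (N(K) = -(5 - 5*(-4))/3 = -(5 + 20)/3 = -1/3*25 = -25/3)
n = -25/3 ≈ -8.3333
-9710 + n = -9710 - 25/3 = -29155/3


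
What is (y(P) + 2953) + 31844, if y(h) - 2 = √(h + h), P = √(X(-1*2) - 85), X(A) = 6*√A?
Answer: 34799 + √2*(-85 + 6*I*√2)^(¼) ≈ 34802.0 + 2.9636*I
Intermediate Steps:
P = √(-85 + 6*I*√2) (P = √(6*√(-1*2) - 85) = √(6*√(-2) - 85) = √(6*(I*√2) - 85) = √(6*I*√2 - 85) = √(-85 + 6*I*√2) ≈ 0.45961 + 9.231*I)
y(h) = 2 + √2*√h (y(h) = 2 + √(h + h) = 2 + √(2*h) = 2 + √2*√h)
(y(P) + 2953) + 31844 = ((2 + √2*√(√(-85 + 6*I*√2))) + 2953) + 31844 = ((2 + √2*(-85 + 6*I*√2)^(¼)) + 2953) + 31844 = (2955 + √2*(-85 + 6*I*√2)^(¼)) + 31844 = 34799 + √2*(-85 + 6*I*√2)^(¼)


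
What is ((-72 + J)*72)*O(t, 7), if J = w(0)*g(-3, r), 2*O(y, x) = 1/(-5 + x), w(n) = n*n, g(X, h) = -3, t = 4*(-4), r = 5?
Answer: -1296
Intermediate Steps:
t = -16
w(n) = n²
O(y, x) = 1/(2*(-5 + x))
J = 0 (J = 0²*(-3) = 0*(-3) = 0)
((-72 + J)*72)*O(t, 7) = ((-72 + 0)*72)*(1/(2*(-5 + 7))) = (-72*72)*((½)/2) = -2592/2 = -5184*¼ = -1296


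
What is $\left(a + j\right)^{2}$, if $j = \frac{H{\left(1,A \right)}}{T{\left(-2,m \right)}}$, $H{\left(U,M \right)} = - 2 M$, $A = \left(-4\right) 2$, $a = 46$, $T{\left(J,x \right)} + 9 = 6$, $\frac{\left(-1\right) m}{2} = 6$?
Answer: $\frac{14884}{9} \approx 1653.8$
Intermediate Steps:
$m = -12$ ($m = \left(-2\right) 6 = -12$)
$T{\left(J,x \right)} = -3$ ($T{\left(J,x \right)} = -9 + 6 = -3$)
$A = -8$
$j = - \frac{16}{3}$ ($j = \frac{\left(-2\right) \left(-8\right)}{-3} = 16 \left(- \frac{1}{3}\right) = - \frac{16}{3} \approx -5.3333$)
$\left(a + j\right)^{2} = \left(46 - \frac{16}{3}\right)^{2} = \left(\frac{122}{3}\right)^{2} = \frac{14884}{9}$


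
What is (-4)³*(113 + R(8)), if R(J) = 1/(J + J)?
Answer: -7236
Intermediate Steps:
R(J) = 1/(2*J)
(-4)³*(113 + R(8)) = (-4)³*(113 + (½)/8) = -64*(113 + (½)*(⅛)) = -64*(113 + 1/16) = -64*1809/16 = -7236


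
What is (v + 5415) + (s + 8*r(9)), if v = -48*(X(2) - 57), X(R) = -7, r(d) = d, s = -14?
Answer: 8545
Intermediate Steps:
v = 3072 (v = -48*(-7 - 57) = -48*(-64) = 3072)
(v + 5415) + (s + 8*r(9)) = (3072 + 5415) + (-14 + 8*9) = 8487 + (-14 + 72) = 8487 + 58 = 8545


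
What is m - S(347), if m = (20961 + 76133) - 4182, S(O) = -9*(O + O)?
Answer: 99158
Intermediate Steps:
S(O) = -18*O
m = 92912 (m = 97094 - 4182 = 92912)
m - S(347) = 92912 - (-18)*347 = 92912 - 1*(-6246) = 92912 + 6246 = 99158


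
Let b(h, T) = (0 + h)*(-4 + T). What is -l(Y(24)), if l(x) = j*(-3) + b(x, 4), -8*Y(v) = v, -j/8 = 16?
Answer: -384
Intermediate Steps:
j = -128 (j = -8*16 = -128)
b(h, T) = h*(-4 + T)
Y(v) = -v/8
l(x) = 384 (l(x) = -128*(-3) + x*(-4 + 4) = 384 + x*0 = 384 + 0 = 384)
-l(Y(24)) = -1*384 = -384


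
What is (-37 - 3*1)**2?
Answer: 1600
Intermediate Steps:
(-37 - 3*1)**2 = (-37 - 3)**2 = (-40)**2 = 1600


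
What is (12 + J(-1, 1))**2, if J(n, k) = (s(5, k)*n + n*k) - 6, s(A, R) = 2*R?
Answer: 9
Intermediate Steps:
J(n, k) = -6 + 3*k*n (J(n, k) = ((2*k)*n + n*k) - 6 = (2*k*n + k*n) - 6 = 3*k*n - 6 = -6 + 3*k*n)
(12 + J(-1, 1))**2 = (12 + (-6 + 3*1*(-1)))**2 = (12 + (-6 - 3))**2 = (12 - 9)**2 = 3**2 = 9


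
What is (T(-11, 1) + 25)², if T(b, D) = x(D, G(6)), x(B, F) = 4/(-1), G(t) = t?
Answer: 441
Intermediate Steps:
x(B, F) = -4 (x(B, F) = 4*(-1) = -4)
T(b, D) = -4
(T(-11, 1) + 25)² = (-4 + 25)² = 21² = 441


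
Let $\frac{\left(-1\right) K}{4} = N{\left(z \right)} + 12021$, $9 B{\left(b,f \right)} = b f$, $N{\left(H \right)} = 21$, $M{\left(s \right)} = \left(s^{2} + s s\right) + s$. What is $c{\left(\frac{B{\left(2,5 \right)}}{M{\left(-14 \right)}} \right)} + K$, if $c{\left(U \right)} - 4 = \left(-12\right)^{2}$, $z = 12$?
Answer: $-48020$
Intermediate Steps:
$M{\left(s \right)} = s + 2 s^{2}$ ($M{\left(s \right)} = \left(s^{2} + s^{2}\right) + s = 2 s^{2} + s = s + 2 s^{2}$)
$B{\left(b,f \right)} = \frac{b f}{9}$
$K = -48168$ ($K = - 4 \left(21 + 12021\right) = \left(-4\right) 12042 = -48168$)
$c{\left(U \right)} = 148$ ($c{\left(U \right)} = 4 + \left(-12\right)^{2} = 4 + 144 = 148$)
$c{\left(\frac{B{\left(2,5 \right)}}{M{\left(-14 \right)}} \right)} + K = 148 - 48168 = -48020$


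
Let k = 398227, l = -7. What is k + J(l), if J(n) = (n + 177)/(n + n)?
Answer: 2787504/7 ≈ 3.9822e+5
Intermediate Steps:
J(n) = (177 + n)/(2*n) (J(n) = (177 + n)/((2*n)) = (177 + n)*(1/(2*n)) = (177 + n)/(2*n))
k + J(l) = 398227 + (½)*(177 - 7)/(-7) = 398227 + (½)*(-⅐)*170 = 398227 - 85/7 = 2787504/7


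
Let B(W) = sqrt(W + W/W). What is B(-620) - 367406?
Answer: -367406 + I*sqrt(619) ≈ -3.6741e+5 + 24.88*I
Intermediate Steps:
B(W) = sqrt(1 + W) (B(W) = sqrt(W + 1) = sqrt(1 + W))
B(-620) - 367406 = sqrt(1 - 620) - 367406 = sqrt(-619) - 367406 = I*sqrt(619) - 367406 = -367406 + I*sqrt(619)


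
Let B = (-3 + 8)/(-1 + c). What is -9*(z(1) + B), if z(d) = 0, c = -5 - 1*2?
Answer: 45/8 ≈ 5.6250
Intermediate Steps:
c = -7 (c = -5 - 2 = -7)
B = -5/8 (B = (-3 + 8)/(-1 - 7) = 5/(-8) = 5*(-⅛) = -5/8 ≈ -0.62500)
-9*(z(1) + B) = -9*(0 - 5/8) = -9*(-5/8) = 45/8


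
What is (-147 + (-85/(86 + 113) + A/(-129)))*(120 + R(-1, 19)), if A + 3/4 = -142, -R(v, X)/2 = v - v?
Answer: -150247790/8557 ≈ -17558.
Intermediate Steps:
R(v, X) = 0 (R(v, X) = -2*(v - v) = -2*0 = 0)
A = -571/4 (A = -¾ - 142 = -571/4 ≈ -142.75)
(-147 + (-85/(86 + 113) + A/(-129)))*(120 + R(-1, 19)) = (-147 + (-85/(86 + 113) - 571/4/(-129)))*(120 + 0) = (-147 + (-85/199 - 571/4*(-1/129)))*120 = (-147 + (-85*1/199 + 571/516))*120 = (-147 + (-85/199 + 571/516))*120 = (-147 + 69769/102684)*120 = -15024779/102684*120 = -150247790/8557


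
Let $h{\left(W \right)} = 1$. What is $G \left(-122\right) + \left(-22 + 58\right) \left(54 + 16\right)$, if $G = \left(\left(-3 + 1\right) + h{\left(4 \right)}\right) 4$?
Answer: $3008$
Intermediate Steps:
$G = -4$ ($G = \left(\left(-3 + 1\right) + 1\right) 4 = \left(-2 + 1\right) 4 = \left(-1\right) 4 = -4$)
$G \left(-122\right) + \left(-22 + 58\right) \left(54 + 16\right) = \left(-4\right) \left(-122\right) + \left(-22 + 58\right) \left(54 + 16\right) = 488 + 36 \cdot 70 = 488 + 2520 = 3008$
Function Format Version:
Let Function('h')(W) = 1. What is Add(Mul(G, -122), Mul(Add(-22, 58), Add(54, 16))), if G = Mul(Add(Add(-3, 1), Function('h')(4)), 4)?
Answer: 3008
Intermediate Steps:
G = -4 (G = Mul(Add(Add(-3, 1), 1), 4) = Mul(Add(-2, 1), 4) = Mul(-1, 4) = -4)
Add(Mul(G, -122), Mul(Add(-22, 58), Add(54, 16))) = Add(Mul(-4, -122), Mul(Add(-22, 58), Add(54, 16))) = Add(488, Mul(36, 70)) = Add(488, 2520) = 3008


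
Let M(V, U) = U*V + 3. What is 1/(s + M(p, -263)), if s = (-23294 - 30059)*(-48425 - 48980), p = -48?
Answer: 1/5196861592 ≈ 1.9242e-10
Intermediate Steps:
M(V, U) = 3 + U*V
s = 5196848965 (s = -53353*(-97405) = 5196848965)
1/(s + M(p, -263)) = 1/(5196848965 + (3 - 263*(-48))) = 1/(5196848965 + (3 + 12624)) = 1/(5196848965 + 12627) = 1/5196861592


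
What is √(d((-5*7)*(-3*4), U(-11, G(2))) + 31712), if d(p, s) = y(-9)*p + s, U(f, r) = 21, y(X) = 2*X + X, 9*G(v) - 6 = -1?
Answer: √20393 ≈ 142.80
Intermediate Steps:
G(v) = 5/9 (G(v) = ⅔ + (⅑)*(-1) = ⅔ - ⅑ = 5/9)
y(X) = 3*X
d(p, s) = s - 27*p (d(p, s) = (3*(-9))*p + s = -27*p + s = s - 27*p)
√(d((-5*7)*(-3*4), U(-11, G(2))) + 31712) = √((21 - 27*(-5*7)*(-3*4)) + 31712) = √((21 - (-945)*(-12)) + 31712) = √((21 - 27*420) + 31712) = √((21 - 11340) + 31712) = √(-11319 + 31712) = √20393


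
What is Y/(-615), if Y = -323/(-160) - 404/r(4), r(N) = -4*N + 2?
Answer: -11527/229600 ≈ -0.050205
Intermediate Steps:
r(N) = 2 - 4*N
Y = 34581/1120 (Y = -323/(-160) - 404/(2 - 4*4) = -323*(-1/160) - 404/(2 - 16) = 323/160 - 404/(-14) = 323/160 - 404*(-1/14) = 323/160 + 202/7 = 34581/1120 ≈ 30.876)
Y/(-615) = (34581/1120)/(-615) = (34581/1120)*(-1/615) = -11527/229600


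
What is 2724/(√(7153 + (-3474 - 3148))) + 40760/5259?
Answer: 40760/5259 + 908*√59/59 ≈ 125.96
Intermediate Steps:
2724/(√(7153 + (-3474 - 3148))) + 40760/5259 = 2724/(√(7153 - 6622)) + 40760*(1/5259) = 2724/(√531) + 40760/5259 = 2724/((3*√59)) + 40760/5259 = 2724*(√59/177) + 40760/5259 = 908*√59/59 + 40760/5259 = 40760/5259 + 908*√59/59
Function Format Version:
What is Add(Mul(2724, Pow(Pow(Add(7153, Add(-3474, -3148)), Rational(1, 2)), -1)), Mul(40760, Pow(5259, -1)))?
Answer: Add(Rational(40760, 5259), Mul(Rational(908, 59), Pow(59, Rational(1, 2)))) ≈ 125.96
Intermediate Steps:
Add(Mul(2724, Pow(Pow(Add(7153, Add(-3474, -3148)), Rational(1, 2)), -1)), Mul(40760, Pow(5259, -1))) = Add(Mul(2724, Pow(Pow(Add(7153, -6622), Rational(1, 2)), -1)), Mul(40760, Rational(1, 5259))) = Add(Mul(2724, Pow(Pow(531, Rational(1, 2)), -1)), Rational(40760, 5259)) = Add(Mul(2724, Pow(Mul(3, Pow(59, Rational(1, 2))), -1)), Rational(40760, 5259)) = Add(Mul(2724, Mul(Rational(1, 177), Pow(59, Rational(1, 2)))), Rational(40760, 5259)) = Add(Mul(Rational(908, 59), Pow(59, Rational(1, 2))), Rational(40760, 5259)) = Add(Rational(40760, 5259), Mul(Rational(908, 59), Pow(59, Rational(1, 2))))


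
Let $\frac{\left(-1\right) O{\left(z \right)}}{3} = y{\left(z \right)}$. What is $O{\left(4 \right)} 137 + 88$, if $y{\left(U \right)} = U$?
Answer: $-1556$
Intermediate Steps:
$O{\left(z \right)} = - 3 z$
$O{\left(4 \right)} 137 + 88 = \left(-3\right) 4 \cdot 137 + 88 = \left(-12\right) 137 + 88 = -1644 + 88 = -1556$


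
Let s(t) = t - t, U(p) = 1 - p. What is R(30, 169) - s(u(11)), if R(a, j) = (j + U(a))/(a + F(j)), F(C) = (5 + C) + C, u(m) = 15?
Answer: 140/373 ≈ 0.37534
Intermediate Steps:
s(t) = 0
F(C) = 5 + 2*C
R(a, j) = (1 + j - a)/(5 + a + 2*j) (R(a, j) = (j + (1 - a))/(a + (5 + 2*j)) = (1 + j - a)/(5 + a + 2*j))
R(30, 169) - s(u(11)) = (1 + 169 - 1*30)/(5 + 30 + 2*169) - 1*0 = (1 + 169 - 30)/(5 + 30 + 338) + 0 = 140/373 + 0 = 140/373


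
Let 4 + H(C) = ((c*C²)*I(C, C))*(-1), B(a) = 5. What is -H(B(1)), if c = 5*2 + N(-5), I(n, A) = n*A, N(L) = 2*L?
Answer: 4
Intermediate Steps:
I(n, A) = A*n
c = 0 (c = 5*2 + 2*(-5) = 10 - 10 = 0)
H(C) = -4 (H(C) = -4 + ((0*C²)*(C*C))*(-1) = -4 + (0*C²)*(-1) = -4 + 0*(-1) = -4 + 0 = -4)
-H(B(1)) = -1*(-4) = 4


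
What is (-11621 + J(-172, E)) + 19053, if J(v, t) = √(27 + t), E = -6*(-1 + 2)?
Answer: 7432 + √21 ≈ 7436.6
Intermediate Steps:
E = -6 (E = -6*1 = -6)
(-11621 + J(-172, E)) + 19053 = (-11621 + √(27 - 6)) + 19053 = (-11621 + √21) + 19053 = 7432 + √21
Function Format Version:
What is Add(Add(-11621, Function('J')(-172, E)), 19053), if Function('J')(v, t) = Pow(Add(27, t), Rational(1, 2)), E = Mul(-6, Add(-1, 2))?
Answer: Add(7432, Pow(21, Rational(1, 2))) ≈ 7436.6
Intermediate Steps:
E = -6 (E = Mul(-6, 1) = -6)
Add(Add(-11621, Function('J')(-172, E)), 19053) = Add(Add(-11621, Pow(Add(27, -6), Rational(1, 2))), 19053) = Add(Add(-11621, Pow(21, Rational(1, 2))), 19053) = Add(7432, Pow(21, Rational(1, 2)))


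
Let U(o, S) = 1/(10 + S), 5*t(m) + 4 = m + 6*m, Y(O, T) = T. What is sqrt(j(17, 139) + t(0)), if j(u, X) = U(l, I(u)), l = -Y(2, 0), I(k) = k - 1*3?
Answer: I*sqrt(2730)/60 ≈ 0.87082*I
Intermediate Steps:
t(m) = -4/5 + 7*m/5 (t(m) = -4/5 + (m + 6*m)/5 = -4/5 + (7*m)/5 = -4/5 + 7*m/5)
I(k) = -3 + k (I(k) = k - 3 = -3 + k)
l = 0 (l = -1*0 = 0)
j(u, X) = 1/(7 + u) (j(u, X) = 1/(10 + (-3 + u)) = 1/(7 + u))
sqrt(j(17, 139) + t(0)) = sqrt(1/(7 + 17) + (-4/5 + (7/5)*0)) = sqrt(1/24 + (-4/5 + 0)) = sqrt(1/24 - 4/5) = sqrt(-91/120) = I*sqrt(2730)/60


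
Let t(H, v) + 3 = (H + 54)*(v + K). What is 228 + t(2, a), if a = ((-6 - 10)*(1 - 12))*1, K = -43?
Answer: 7673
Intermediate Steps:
a = 176 (a = -16*(-11)*1 = 176*1 = 176)
t(H, v) = -3 + (-43 + v)*(54 + H) (t(H, v) = -3 + (H + 54)*(v - 43) = -3 + (54 + H)*(-43 + v) = -3 + (-43 + v)*(54 + H))
228 + t(2, a) = 228 + (-2325 - 43*2 + 54*176 + 2*176) = 228 + (-2325 - 86 + 9504 + 352) = 228 + 7445 = 7673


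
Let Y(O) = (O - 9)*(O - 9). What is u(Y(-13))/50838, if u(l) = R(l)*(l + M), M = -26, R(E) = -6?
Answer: -2/37 ≈ -0.054054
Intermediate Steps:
Y(O) = (-9 + O)**2 (Y(O) = (-9 + O)*(-9 + O) = (-9 + O)**2)
u(l) = 156 - 6*l (u(l) = -6*(l - 26) = -6*(-26 + l) = 156 - 6*l)
u(Y(-13))/50838 = (156 - 6*(-9 - 13)**2)/50838 = (156 - 6*(-22)**2)*(1/50838) = (156 - 6*484)*(1/50838) = (156 - 2904)*(1/50838) = -2748*1/50838 = -2/37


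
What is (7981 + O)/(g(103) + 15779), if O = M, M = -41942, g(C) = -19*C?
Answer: -33961/13822 ≈ -2.4570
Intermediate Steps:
O = -41942
(7981 + O)/(g(103) + 15779) = (7981 - 41942)/(-19*103 + 15779) = -33961/(-1957 + 15779) = -33961/13822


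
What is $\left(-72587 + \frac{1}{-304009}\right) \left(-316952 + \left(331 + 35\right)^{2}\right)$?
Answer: $\frac{4038191266566864}{304009} \approx 1.3283 \cdot 10^{10}$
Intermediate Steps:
$\left(-72587 + \frac{1}{-304009}\right) \left(-316952 + \left(331 + 35\right)^{2}\right) = \left(-72587 - \frac{1}{304009}\right) \left(-316952 + 366^{2}\right) = - \frac{22067101284 \left(-316952 + 133956\right)}{304009} = \left(- \frac{22067101284}{304009}\right) \left(-182996\right) = \frac{4038191266566864}{304009}$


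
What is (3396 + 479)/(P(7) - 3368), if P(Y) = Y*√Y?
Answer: -13051000/11343081 - 27125*√7/11343081 ≈ -1.1569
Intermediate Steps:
P(Y) = Y^(3/2)
(3396 + 479)/(P(7) - 3368) = (3396 + 479)/(7^(3/2) - 3368) = 3875/(7*√7 - 3368) = 3875/(-3368 + 7*√7)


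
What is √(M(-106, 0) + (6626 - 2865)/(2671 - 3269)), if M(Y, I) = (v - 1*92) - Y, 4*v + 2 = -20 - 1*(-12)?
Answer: √465842/299 ≈ 2.2827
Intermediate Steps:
v = -5/2 (v = -½ + (-20 - 1*(-12))/4 = -½ + (-20 + 12)/4 = -½ + (¼)*(-8) = -½ - 2 = -5/2 ≈ -2.5000)
M(Y, I) = -189/2 - Y (M(Y, I) = (-5/2 - 1*92) - Y = (-5/2 - 92) - Y = -189/2 - Y)
√(M(-106, 0) + (6626 - 2865)/(2671 - 3269)) = √((-189/2 - 1*(-106)) + (6626 - 2865)/(2671 - 3269)) = √((-189/2 + 106) + 3761/(-598)) = √(23/2 + 3761*(-1/598)) = √(23/2 - 3761/598) = √(1558/299) = √465842/299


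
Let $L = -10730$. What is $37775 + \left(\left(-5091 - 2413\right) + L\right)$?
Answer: $19541$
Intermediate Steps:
$37775 + \left(\left(-5091 - 2413\right) + L\right) = 37775 - 18234 = 19541$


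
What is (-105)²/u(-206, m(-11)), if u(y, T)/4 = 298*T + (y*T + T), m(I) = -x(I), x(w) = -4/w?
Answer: -40425/496 ≈ -81.502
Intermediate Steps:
m(I) = 4/I (m(I) = -(-4)/I = 4/I)
u(y, T) = 1196*T + 4*T*y (u(y, T) = 4*(298*T + (y*T + T)) = 4*(298*T + (T*y + T)) = 4*(298*T + (T + T*y)) = 4*(299*T + T*y) = 1196*T + 4*T*y)
(-105)²/u(-206, m(-11)) = (-105)²/((4*(4/(-11))*(299 - 206))) = 11025/((4*(4*(-1/11))*93)) = 11025/((4*(-4/11)*93)) = 11025/(-1488/11) = 11025*(-11/1488) = -40425/496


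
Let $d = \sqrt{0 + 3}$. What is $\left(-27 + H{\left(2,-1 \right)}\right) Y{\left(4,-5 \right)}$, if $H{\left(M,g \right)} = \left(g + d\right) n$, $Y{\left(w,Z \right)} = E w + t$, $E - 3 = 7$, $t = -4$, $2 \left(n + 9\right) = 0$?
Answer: $-648 - 324 \sqrt{3} \approx -1209.2$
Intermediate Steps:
$n = -9$ ($n = -9 + \frac{1}{2} \cdot 0 = -9 + 0 = -9$)
$E = 10$ ($E = 3 + 7 = 10$)
$d = \sqrt{3} \approx 1.732$
$Y{\left(w,Z \right)} = -4 + 10 w$ ($Y{\left(w,Z \right)} = 10 w - 4 = -4 + 10 w$)
$H{\left(M,g \right)} = - 9 g - 9 \sqrt{3}$ ($H{\left(M,g \right)} = \left(g + \sqrt{3}\right) \left(-9\right) = - 9 g - 9 \sqrt{3}$)
$\left(-27 + H{\left(2,-1 \right)}\right) Y{\left(4,-5 \right)} = \left(-27 - \left(-9 + 9 \sqrt{3}\right)\right) \left(-4 + 10 \cdot 4\right) = \left(-27 + \left(9 - 9 \sqrt{3}\right)\right) \left(-4 + 40\right) = \left(-18 - 9 \sqrt{3}\right) 36 = -648 - 324 \sqrt{3}$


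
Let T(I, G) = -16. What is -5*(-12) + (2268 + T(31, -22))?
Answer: 2312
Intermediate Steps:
-5*(-12) + (2268 + T(31, -22)) = -5*(-12) + (2268 - 16) = 60 + 2252 = 2312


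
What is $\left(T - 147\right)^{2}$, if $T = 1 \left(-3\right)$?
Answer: $22500$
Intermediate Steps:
$T = -3$
$\left(T - 147\right)^{2} = \left(-3 - 147\right)^{2} = \left(-150\right)^{2} = 22500$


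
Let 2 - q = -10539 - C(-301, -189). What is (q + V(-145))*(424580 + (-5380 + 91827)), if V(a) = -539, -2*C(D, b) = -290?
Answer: 5185390969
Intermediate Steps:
C(D, b) = 145 (C(D, b) = -½*(-290) = 145)
q = 10686 (q = 2 - (-10539 - 1*145) = 2 - (-10539 - 145) = 2 - 1*(-10684) = 2 + 10684 = 10686)
(q + V(-145))*(424580 + (-5380 + 91827)) = (10686 - 539)*(424580 + (-5380 + 91827)) = 10147*(424580 + 86447) = 10147*511027 = 5185390969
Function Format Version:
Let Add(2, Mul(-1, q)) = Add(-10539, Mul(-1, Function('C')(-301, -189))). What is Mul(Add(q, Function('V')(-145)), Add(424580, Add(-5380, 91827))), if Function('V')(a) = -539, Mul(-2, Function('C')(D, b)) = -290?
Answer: 5185390969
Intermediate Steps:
Function('C')(D, b) = 145 (Function('C')(D, b) = Mul(Rational(-1, 2), -290) = 145)
q = 10686 (q = Add(2, Mul(-1, Add(-10539, Mul(-1, 145)))) = Add(2, Mul(-1, Add(-10539, -145))) = Add(2, Mul(-1, -10684)) = Add(2, 10684) = 10686)
Mul(Add(q, Function('V')(-145)), Add(424580, Add(-5380, 91827))) = Mul(Add(10686, -539), Add(424580, Add(-5380, 91827))) = Mul(10147, Add(424580, 86447)) = Mul(10147, 511027) = 5185390969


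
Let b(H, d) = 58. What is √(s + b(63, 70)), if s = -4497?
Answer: I*√4439 ≈ 66.626*I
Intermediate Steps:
√(s + b(63, 70)) = √(-4497 + 58) = √(-4439) = I*√4439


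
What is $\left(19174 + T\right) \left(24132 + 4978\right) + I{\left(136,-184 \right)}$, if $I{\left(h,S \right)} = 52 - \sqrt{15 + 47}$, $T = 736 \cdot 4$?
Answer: $643855032 - \sqrt{62} \approx 6.4386 \cdot 10^{8}$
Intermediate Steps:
$T = 2944$
$I{\left(h,S \right)} = 52 - \sqrt{62}$
$\left(19174 + T\right) \left(24132 + 4978\right) + I{\left(136,-184 \right)} = \left(19174 + 2944\right) \left(24132 + 4978\right) + \left(52 - \sqrt{62}\right) = 22118 \cdot 29110 + \left(52 - \sqrt{62}\right) = 643854980 + \left(52 - \sqrt{62}\right) = 643855032 - \sqrt{62}$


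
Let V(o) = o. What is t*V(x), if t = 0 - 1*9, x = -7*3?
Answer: 189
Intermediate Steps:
x = -21
t = -9 (t = 0 - 9 = -9)
t*V(x) = -9*(-21) = 189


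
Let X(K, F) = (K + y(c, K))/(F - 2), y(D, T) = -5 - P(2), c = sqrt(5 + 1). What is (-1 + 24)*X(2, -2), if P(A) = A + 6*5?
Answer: 805/4 ≈ 201.25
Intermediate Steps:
P(A) = 30 + A (P(A) = A + 30 = 30 + A)
c = sqrt(6) ≈ 2.4495
y(D, T) = -37 (y(D, T) = -5 - (30 + 2) = -5 - 1*32 = -5 - 32 = -37)
X(K, F) = (-37 + K)/(-2 + F) (X(K, F) = (K - 37)/(F - 2) = (-37 + K)/(-2 + F))
(-1 + 24)*X(2, -2) = (-1 + 24)*((-37 + 2)/(-2 - 2)) = 23*(-35/(-4)) = 23*(-1/4*(-35)) = 23*(35/4) = 805/4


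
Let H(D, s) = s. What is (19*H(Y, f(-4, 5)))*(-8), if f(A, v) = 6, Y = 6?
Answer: -912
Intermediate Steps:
(19*H(Y, f(-4, 5)))*(-8) = (19*6)*(-8) = 114*(-8) = -912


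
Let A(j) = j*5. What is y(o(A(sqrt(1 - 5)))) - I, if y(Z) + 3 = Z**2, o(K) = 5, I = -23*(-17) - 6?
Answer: -363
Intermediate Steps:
I = 385 (I = 391 - 6 = 385)
A(j) = 5*j
y(Z) = -3 + Z**2
y(o(A(sqrt(1 - 5)))) - I = (-3 + 5**2) - 1*385 = (-3 + 25) - 385 = 22 - 385 = -363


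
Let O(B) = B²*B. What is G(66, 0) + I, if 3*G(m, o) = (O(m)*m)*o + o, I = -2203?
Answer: -2203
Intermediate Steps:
O(B) = B³
G(m, o) = o/3 + o*m⁴/3 (G(m, o) = ((m³*m)*o + o)/3 = (m⁴*o + o)/3 = (o*m⁴ + o)/3 = (o + o*m⁴)/3 = o/3 + o*m⁴/3)
G(66, 0) + I = (⅓)*0*(1 + 66⁴) - 2203 = (⅓)*0*(1 + 18974736) - 2203 = (⅓)*0*18974737 - 2203 = 0 - 2203 = -2203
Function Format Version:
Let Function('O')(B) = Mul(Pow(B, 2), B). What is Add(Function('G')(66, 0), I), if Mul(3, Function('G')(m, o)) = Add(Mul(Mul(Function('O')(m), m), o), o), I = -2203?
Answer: -2203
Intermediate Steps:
Function('O')(B) = Pow(B, 3)
Function('G')(m, o) = Add(Mul(Rational(1, 3), o), Mul(Rational(1, 3), o, Pow(m, 4))) (Function('G')(m, o) = Mul(Rational(1, 3), Add(Mul(Mul(Pow(m, 3), m), o), o)) = Mul(Rational(1, 3), Add(Mul(Pow(m, 4), o), o)) = Mul(Rational(1, 3), Add(Mul(o, Pow(m, 4)), o)) = Mul(Rational(1, 3), Add(o, Mul(o, Pow(m, 4)))) = Add(Mul(Rational(1, 3), o), Mul(Rational(1, 3), o, Pow(m, 4))))
Add(Function('G')(66, 0), I) = Add(Mul(Rational(1, 3), 0, Add(1, Pow(66, 4))), -2203) = Add(Mul(Rational(1, 3), 0, Add(1, 18974736)), -2203) = Add(Mul(Rational(1, 3), 0, 18974737), -2203) = Add(0, -2203) = -2203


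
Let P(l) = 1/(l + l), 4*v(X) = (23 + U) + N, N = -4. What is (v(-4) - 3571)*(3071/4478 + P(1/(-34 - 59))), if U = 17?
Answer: 365382836/2239 ≈ 1.6319e+5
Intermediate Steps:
v(X) = 9 (v(X) = ((23 + 17) - 4)/4 = (40 - 4)/4 = (¼)*36 = 9)
P(l) = 1/(2*l)
(v(-4) - 3571)*(3071/4478 + P(1/(-34 - 59))) = (9 - 3571)*(3071/4478 + 1/(2*(1/(-34 - 59)))) = -3562*(3071*(1/4478) + 1/(2*(1/(-93)))) = -3562*(3071/4478 + 1/(2*(-1/93))) = -3562*(3071/4478 + (½)*(-93)) = -3562*(3071/4478 - 93/2) = -3562*(-102578/2239) = 365382836/2239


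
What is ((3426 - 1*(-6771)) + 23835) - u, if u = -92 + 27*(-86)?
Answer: 36446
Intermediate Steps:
u = -2414 (u = -92 - 2322 = -2414)
((3426 - 1*(-6771)) + 23835) - u = ((3426 - 1*(-6771)) + 23835) - 1*(-2414) = ((3426 + 6771) + 23835) + 2414 = (10197 + 23835) + 2414 = 34032 + 2414 = 36446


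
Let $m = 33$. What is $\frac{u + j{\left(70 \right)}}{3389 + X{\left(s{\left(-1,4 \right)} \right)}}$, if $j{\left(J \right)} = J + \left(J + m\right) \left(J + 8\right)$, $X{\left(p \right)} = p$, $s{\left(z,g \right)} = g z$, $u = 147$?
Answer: $\frac{8251}{3385} \approx 2.4375$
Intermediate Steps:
$j{\left(J \right)} = J + \left(8 + J\right) \left(33 + J\right)$ ($j{\left(J \right)} = J + \left(J + 33\right) \left(J + 8\right) = J + \left(33 + J\right) \left(8 + J\right) = J + \left(8 + J\right) \left(33 + J\right)$)
$\frac{u + j{\left(70 \right)}}{3389 + X{\left(s{\left(-1,4 \right)} \right)}} = \frac{147 + \left(264 + 70^{2} + 42 \cdot 70\right)}{3389 + 4 \left(-1\right)} = \frac{147 + \left(264 + 4900 + 2940\right)}{3389 - 4} = \frac{147 + 8104}{3385} = 8251 \cdot \frac{1}{3385} = \frac{8251}{3385}$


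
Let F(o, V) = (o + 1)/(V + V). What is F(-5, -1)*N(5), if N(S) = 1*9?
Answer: 18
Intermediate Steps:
F(o, V) = (1 + o)/(2*V) (F(o, V) = (1 + o)/((2*V)) = (1 + o)*(1/(2*V)) = (1 + o)/(2*V))
N(S) = 9
F(-5, -1)*N(5) = ((½)*(1 - 5)/(-1))*9 = ((½)*(-1)*(-4))*9 = 2*9 = 18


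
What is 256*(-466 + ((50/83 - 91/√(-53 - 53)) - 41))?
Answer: -10759936/83 + 11648*I*√106/53 ≈ -1.2964e+5 + 2262.7*I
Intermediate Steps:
256*(-466 + ((50/83 - 91/√(-53 - 53)) - 41)) = 256*(-466 + ((50*(1/83) - 91*(-I*√106/106)) - 41)) = 256*(-466 + ((50/83 - 91*(-I*√106/106)) - 41)) = 256*(-466 + ((50/83 - (-91)*I*√106/106) - 41)) = 256*(-466 + ((50/83 + 91*I*√106/106) - 41)) = 256*(-466 + (-3353/83 + 91*I*√106/106)) = 256*(-42031/83 + 91*I*√106/106) = -10759936/83 + 11648*I*√106/53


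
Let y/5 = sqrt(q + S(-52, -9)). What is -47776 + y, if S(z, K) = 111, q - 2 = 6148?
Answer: -47776 + 5*sqrt(6261) ≈ -47380.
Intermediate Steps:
q = 6150 (q = 2 + 6148 = 6150)
y = 5*sqrt(6261) (y = 5*sqrt(6150 + 111) = 5*sqrt(6261) ≈ 395.63)
-47776 + y = -47776 + 5*sqrt(6261)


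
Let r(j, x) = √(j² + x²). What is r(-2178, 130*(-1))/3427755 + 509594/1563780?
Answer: 254797/781890 + 2*√1190146/3427755 ≈ 0.32651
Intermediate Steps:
r(-2178, 130*(-1))/3427755 + 509594/1563780 = √((-2178)² + (130*(-1))²)/3427755 + 509594/1563780 = √(4743684 + (-130)²)*(1/3427755) + 509594*(1/1563780) = √(4743684 + 16900)*(1/3427755) + 254797/781890 = √4760584*(1/3427755) + 254797/781890 = (2*√1190146)*(1/3427755) + 254797/781890 = 2*√1190146/3427755 + 254797/781890 = 254797/781890 + 2*√1190146/3427755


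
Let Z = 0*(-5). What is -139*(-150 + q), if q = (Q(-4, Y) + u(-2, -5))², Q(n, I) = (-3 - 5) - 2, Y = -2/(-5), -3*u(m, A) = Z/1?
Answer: 6950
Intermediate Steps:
Z = 0
u(m, A) = 0 (u(m, A) = -0/1 = -0 = -⅓*0 = 0)
Y = ⅖ (Y = -2*(-⅕) = ⅖ ≈ 0.40000)
Q(n, I) = -10 (Q(n, I) = -8 - 2 = -10)
q = 100 (q = (-10 + 0)² = (-10)² = 100)
-139*(-150 + q) = -139*(-150 + 100) = -139*(-50) = 6950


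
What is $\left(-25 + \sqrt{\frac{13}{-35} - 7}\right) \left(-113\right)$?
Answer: $2825 - \frac{113 i \sqrt{9030}}{35} \approx 2825.0 - 306.8 i$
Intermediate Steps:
$\left(-25 + \sqrt{\frac{13}{-35} - 7}\right) \left(-113\right) = \left(-25 + \sqrt{13 \left(- \frac{1}{35}\right) - 7}\right) \left(-113\right) = \left(-25 + \sqrt{- \frac{13}{35} - 7}\right) \left(-113\right) = \left(-25 + \sqrt{- \frac{258}{35}}\right) \left(-113\right) = \left(-25 + \frac{i \sqrt{9030}}{35}\right) \left(-113\right) = 2825 - \frac{113 i \sqrt{9030}}{35}$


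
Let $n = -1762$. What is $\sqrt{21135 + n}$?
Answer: $\sqrt{19373} \approx 139.19$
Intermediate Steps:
$\sqrt{21135 + n} = \sqrt{21135 - 1762} = \sqrt{19373}$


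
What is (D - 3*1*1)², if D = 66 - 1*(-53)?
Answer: 13456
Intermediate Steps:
D = 119 (D = 66 + 53 = 119)
(D - 3*1*1)² = (119 - 3*1*1)² = (119 - 3*1)² = (119 - 3)² = 116² = 13456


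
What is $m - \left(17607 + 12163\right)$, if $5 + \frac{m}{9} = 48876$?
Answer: $410069$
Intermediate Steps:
$m = 439839$ ($m = -45 + 9 \cdot 48876 = -45 + 439884 = 439839$)
$m - \left(17607 + 12163\right) = 439839 - \left(17607 + 12163\right) = 439839 - 29770 = 410069$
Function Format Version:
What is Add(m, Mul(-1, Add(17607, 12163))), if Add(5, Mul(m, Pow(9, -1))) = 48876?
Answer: 410069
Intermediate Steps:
m = 439839 (m = Add(-45, Mul(9, 48876)) = Add(-45, 439884) = 439839)
Add(m, Mul(-1, Add(17607, 12163))) = Add(439839, Mul(-1, Add(17607, 12163))) = Add(439839, Mul(-1, 29770)) = Add(439839, -29770) = 410069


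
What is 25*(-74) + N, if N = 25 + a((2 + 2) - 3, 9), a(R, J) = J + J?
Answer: -1807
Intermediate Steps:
a(R, J) = 2*J
N = 43 (N = 25 + 2*9 = 25 + 18 = 43)
25*(-74) + N = 25*(-74) + 43 = -1850 + 43 = -1807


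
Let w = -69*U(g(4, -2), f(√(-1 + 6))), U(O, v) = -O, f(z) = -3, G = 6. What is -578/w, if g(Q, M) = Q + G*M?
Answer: 289/276 ≈ 1.0471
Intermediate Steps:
g(Q, M) = Q + 6*M
w = -552 (w = -(-69)*(4 + 6*(-2)) = -(-69)*(4 - 12) = -(-69)*(-8) = -69*8 = -552)
-578/w = -578/(-552) = -578*(-1/552) = 289/276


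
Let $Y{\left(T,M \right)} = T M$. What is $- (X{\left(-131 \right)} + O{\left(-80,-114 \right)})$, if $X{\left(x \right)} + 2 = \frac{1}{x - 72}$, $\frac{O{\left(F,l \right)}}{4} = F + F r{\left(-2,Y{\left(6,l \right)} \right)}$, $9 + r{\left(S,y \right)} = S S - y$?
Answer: $\frac{44173207}{203} \approx 2.176 \cdot 10^{5}$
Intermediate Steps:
$Y{\left(T,M \right)} = M T$
$r{\left(S,y \right)} = -9 + S^{2} - y$ ($r{\left(S,y \right)} = -9 + \left(S S - y\right) = -9 + \left(S^{2} - y\right) = -9 + S^{2} - y$)
$O{\left(F,l \right)} = 4 F + 4 F \left(-5 - 6 l\right)$ ($O{\left(F,l \right)} = 4 \left(F + F \left(-9 + \left(-2\right)^{2} - l 6\right)\right) = 4 \left(F + F \left(-9 + 4 - 6 l\right)\right) = 4 \left(F + F \left(-5 - 6 l\right)\right) = 4 F + 4 F \left(-5 - 6 l\right)$)
$X{\left(x \right)} = -2 + \frac{1}{-72 + x}$ ($X{\left(x \right)} = -2 + \frac{1}{x - 72} = -2 + \frac{1}{-72 + x}$)
$- (X{\left(-131 \right)} + O{\left(-80,-114 \right)}) = - (\frac{145 - -262}{-72 - 131} - - 640 \left(2 + 3 \left(-114\right)\right)) = - (\frac{145 + 262}{-203} - - 640 \left(2 - 342\right)) = - (\left(- \frac{1}{203}\right) 407 - \left(-640\right) \left(-340\right)) = - (- \frac{407}{203} - 217600) = \left(-1\right) \left(- \frac{44173207}{203}\right) = \frac{44173207}{203}$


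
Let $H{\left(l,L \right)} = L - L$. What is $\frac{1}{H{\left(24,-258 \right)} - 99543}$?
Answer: $- \frac{1}{99543} \approx -1.0046 \cdot 10^{-5}$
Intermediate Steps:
$H{\left(l,L \right)} = 0$
$\frac{1}{H{\left(24,-258 \right)} - 99543} = \frac{1}{0 - 99543} = \frac{1}{-99543} = - \frac{1}{99543}$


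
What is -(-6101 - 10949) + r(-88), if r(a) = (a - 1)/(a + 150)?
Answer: 1057011/62 ≈ 17049.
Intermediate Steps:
r(a) = (-1 + a)/(150 + a)
-(-6101 - 10949) + r(-88) = -(-6101 - 10949) + (-1 - 88)/(150 - 88) = -1*(-17050) - 89/62 = 17050 + (1/62)*(-89) = 17050 - 89/62 = 1057011/62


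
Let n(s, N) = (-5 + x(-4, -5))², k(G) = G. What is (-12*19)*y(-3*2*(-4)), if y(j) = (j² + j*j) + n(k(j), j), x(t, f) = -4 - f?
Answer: -266304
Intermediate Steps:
n(s, N) = 16 (n(s, N) = (-5 + (-4 - 1*(-5)))² = (-5 + (-4 + 5))² = (-5 + 1)² = (-4)² = 16)
y(j) = 16 + 2*j² (y(j) = (j² + j*j) + 16 = (j² + j²) + 16 = 2*j² + 16 = 16 + 2*j²)
(-12*19)*y(-3*2*(-4)) = (-12*19)*(16 + 2*(-3*2*(-4))²) = -228*(16 + 2*(-6*(-4))²) = -228*(16 + 2*24²) = -228*(16 + 2*576) = -228*(16 + 1152) = -228*1168 = -266304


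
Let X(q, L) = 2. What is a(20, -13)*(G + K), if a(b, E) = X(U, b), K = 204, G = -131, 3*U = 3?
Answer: 146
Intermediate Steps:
U = 1 (U = (⅓)*3 = 1)
a(b, E) = 2
a(20, -13)*(G + K) = 2*(-131 + 204) = 2*73 = 146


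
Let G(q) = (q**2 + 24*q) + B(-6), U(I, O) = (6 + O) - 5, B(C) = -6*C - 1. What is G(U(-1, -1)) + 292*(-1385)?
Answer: -404385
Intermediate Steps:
B(C) = -1 - 6*C
U(I, O) = 1 + O
G(q) = 35 + q**2 + 24*q (G(q) = (q**2 + 24*q) + (-1 - 6*(-6)) = (q**2 + 24*q) + (-1 + 36) = (q**2 + 24*q) + 35 = 35 + q**2 + 24*q)
G(U(-1, -1)) + 292*(-1385) = (35 + (1 - 1)**2 + 24*(1 - 1)) + 292*(-1385) = (35 + 0**2 + 24*0) - 404420 = (35 + 0 + 0) - 404420 = 35 - 404420 = -404385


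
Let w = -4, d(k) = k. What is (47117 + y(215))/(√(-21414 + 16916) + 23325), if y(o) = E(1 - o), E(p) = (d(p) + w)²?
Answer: 2207501325/544060123 - 94641*I*√4498/544060123 ≈ 4.0575 - 0.011667*I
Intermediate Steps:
E(p) = (-4 + p)² (E(p) = (p - 4)² = (-4 + p)²)
y(o) = (-3 - o)² (y(o) = (-4 + (1 - o))² = (-3 - o)²)
(47117 + y(215))/(√(-21414 + 16916) + 23325) = (47117 + (3 + 215)²)/(√(-21414 + 16916) + 23325) = (47117 + 218²)/(√(-4498) + 23325) = (47117 + 47524)/(I*√4498 + 23325) = 94641/(23325 + I*√4498)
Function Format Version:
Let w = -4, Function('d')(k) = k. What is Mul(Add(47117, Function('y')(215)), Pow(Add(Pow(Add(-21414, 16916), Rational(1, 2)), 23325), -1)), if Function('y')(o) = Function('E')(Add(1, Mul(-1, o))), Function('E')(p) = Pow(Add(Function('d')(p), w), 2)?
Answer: Add(Rational(2207501325, 544060123), Mul(Rational(-94641, 544060123), I, Pow(4498, Rational(1, 2)))) ≈ Add(4.0575, Mul(-0.011667, I))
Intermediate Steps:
Function('E')(p) = Pow(Add(-4, p), 2) (Function('E')(p) = Pow(Add(p, -4), 2) = Pow(Add(-4, p), 2))
Function('y')(o) = Pow(Add(-3, Mul(-1, o)), 2) (Function('y')(o) = Pow(Add(-4, Add(1, Mul(-1, o))), 2) = Pow(Add(-3, Mul(-1, o)), 2))
Mul(Add(47117, Function('y')(215)), Pow(Add(Pow(Add(-21414, 16916), Rational(1, 2)), 23325), -1)) = Mul(Add(47117, Pow(Add(3, 215), 2)), Pow(Add(Pow(Add(-21414, 16916), Rational(1, 2)), 23325), -1)) = Mul(Add(47117, Pow(218, 2)), Pow(Add(Pow(-4498, Rational(1, 2)), 23325), -1)) = Mul(Add(47117, 47524), Pow(Add(Mul(I, Pow(4498, Rational(1, 2))), 23325), -1)) = Mul(94641, Pow(Add(23325, Mul(I, Pow(4498, Rational(1, 2)))), -1))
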